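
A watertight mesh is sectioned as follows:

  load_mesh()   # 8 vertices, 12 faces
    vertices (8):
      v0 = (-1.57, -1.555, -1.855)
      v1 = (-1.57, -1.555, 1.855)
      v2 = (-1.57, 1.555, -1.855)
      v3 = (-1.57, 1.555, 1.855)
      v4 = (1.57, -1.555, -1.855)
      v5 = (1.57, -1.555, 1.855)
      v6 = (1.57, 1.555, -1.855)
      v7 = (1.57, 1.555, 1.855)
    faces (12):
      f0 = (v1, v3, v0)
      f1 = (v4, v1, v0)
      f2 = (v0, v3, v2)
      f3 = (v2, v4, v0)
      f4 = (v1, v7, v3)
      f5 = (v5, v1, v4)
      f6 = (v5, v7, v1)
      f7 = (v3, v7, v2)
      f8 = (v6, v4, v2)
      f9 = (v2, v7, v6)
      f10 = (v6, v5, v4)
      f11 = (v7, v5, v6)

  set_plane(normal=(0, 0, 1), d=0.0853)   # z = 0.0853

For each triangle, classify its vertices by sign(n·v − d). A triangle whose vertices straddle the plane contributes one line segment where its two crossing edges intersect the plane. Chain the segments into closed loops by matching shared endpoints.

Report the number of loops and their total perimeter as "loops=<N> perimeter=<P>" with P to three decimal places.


Straddling triangles (8 of 12):
  (v1,v3,v0) [++-] → (-1.57, 0.0715049, 0.0853)–(-1.57, -1.555, 0.0853)  len=1.6265
  (v4,v1,v0) [-+-] → (-0.0721946, -1.555, 0.0853)–(-1.57, -1.555, 0.0853)  len=1.4978
  (v0,v3,v2) [-+-] → (-1.57, 0.0715049, 0.0853)–(-1.57, 1.555, 0.0853)  len=1.4835
  (v5,v1,v4) [++-] → (-0.0721946, -1.555, 0.0853)–(1.57, -1.555, 0.0853)  len=1.6422
  (v3,v7,v2) [++-] → (0.0721946, 1.555, 0.0853)–(-1.57, 1.555, 0.0853)  len=1.6422
  (v2,v7,v6) [-+-] → (0.0721946, 1.555, 0.0853)–(1.57, 1.555, 0.0853)  len=1.4978
  (v6,v5,v4) [-+-] → (1.57, -0.0715049, 0.0853)–(1.57, -1.555, 0.0853)  len=1.4835
  (v7,v5,v6) [++-] → (1.57, -0.0715049, 0.0853)–(1.57, 1.555, 0.0853)  len=1.6265

Chained into 1 loop(s):
  loop 1: 8 segments, perimeter = 12.5000
Total perimeter = 12.500

loops=1 perimeter=12.500


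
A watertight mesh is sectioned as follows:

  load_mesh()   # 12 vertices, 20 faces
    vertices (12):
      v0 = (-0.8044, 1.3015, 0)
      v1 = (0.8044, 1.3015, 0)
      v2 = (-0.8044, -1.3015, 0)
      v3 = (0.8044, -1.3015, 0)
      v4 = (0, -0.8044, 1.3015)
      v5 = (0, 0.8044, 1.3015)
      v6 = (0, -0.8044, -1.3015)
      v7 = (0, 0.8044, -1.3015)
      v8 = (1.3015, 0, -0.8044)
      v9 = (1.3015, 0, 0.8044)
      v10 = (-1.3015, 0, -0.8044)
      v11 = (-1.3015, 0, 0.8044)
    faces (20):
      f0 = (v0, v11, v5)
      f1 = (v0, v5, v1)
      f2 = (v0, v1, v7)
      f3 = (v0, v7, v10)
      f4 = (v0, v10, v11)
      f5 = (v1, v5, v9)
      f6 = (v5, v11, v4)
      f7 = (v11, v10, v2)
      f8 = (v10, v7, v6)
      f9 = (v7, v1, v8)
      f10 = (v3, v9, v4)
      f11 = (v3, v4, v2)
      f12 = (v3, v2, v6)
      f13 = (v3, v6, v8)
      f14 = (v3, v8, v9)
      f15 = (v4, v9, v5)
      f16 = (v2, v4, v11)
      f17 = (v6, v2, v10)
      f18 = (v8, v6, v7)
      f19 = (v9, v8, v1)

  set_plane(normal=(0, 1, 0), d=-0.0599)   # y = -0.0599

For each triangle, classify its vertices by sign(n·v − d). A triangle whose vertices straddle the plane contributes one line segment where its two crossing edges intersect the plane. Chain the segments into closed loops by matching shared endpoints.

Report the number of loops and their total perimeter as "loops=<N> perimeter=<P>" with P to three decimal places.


Straddling triangles (10 of 20):
  (v5,v11,v4) [++-] → (-1.20458, -0.0599, 0.841417)–(0, -0.0599, 1.3015)  len=1.2895
  (v11,v10,v2) [++-] → (-1.27862, -0.0599, -0.767378)–(-1.27862, -0.0599, 0.767378)  len=1.5348
  (v10,v7,v6) [++-] → (0, -0.0599, -1.3015)–(-1.20458, -0.0599, -0.841417)  len=1.2895
  (v3,v9,v4) [-+-] → (1.27862, -0.0599, 0.767378)–(1.20458, -0.0599, 0.841417)  len=0.1047
  (v3,v6,v8) [--+] → (1.20458, -0.0599, -0.841417)–(1.27862, -0.0599, -0.767378)  len=0.1047
  (v3,v8,v9) [-++] → (1.27862, -0.0599, -0.767378)–(1.27862, -0.0599, 0.767378)  len=1.5348
  (v4,v9,v5) [-++] → (1.20458, -0.0599, 0.841417)–(0, -0.0599, 1.3015)  len=1.2895
  (v2,v4,v11) [--+] → (-1.20458, -0.0599, 0.841417)–(-1.27862, -0.0599, 0.767378)  len=0.1047
  (v6,v2,v10) [--+] → (-1.27862, -0.0599, -0.767378)–(-1.20458, -0.0599, -0.841417)  len=0.1047
  (v8,v6,v7) [+-+] → (1.20458, -0.0599, -0.841417)–(0, -0.0599, -1.3015)  len=1.2895

Chained into 1 loop(s):
  loop 1: 10 segments, perimeter = 8.6462
Total perimeter = 8.646

loops=1 perimeter=8.646


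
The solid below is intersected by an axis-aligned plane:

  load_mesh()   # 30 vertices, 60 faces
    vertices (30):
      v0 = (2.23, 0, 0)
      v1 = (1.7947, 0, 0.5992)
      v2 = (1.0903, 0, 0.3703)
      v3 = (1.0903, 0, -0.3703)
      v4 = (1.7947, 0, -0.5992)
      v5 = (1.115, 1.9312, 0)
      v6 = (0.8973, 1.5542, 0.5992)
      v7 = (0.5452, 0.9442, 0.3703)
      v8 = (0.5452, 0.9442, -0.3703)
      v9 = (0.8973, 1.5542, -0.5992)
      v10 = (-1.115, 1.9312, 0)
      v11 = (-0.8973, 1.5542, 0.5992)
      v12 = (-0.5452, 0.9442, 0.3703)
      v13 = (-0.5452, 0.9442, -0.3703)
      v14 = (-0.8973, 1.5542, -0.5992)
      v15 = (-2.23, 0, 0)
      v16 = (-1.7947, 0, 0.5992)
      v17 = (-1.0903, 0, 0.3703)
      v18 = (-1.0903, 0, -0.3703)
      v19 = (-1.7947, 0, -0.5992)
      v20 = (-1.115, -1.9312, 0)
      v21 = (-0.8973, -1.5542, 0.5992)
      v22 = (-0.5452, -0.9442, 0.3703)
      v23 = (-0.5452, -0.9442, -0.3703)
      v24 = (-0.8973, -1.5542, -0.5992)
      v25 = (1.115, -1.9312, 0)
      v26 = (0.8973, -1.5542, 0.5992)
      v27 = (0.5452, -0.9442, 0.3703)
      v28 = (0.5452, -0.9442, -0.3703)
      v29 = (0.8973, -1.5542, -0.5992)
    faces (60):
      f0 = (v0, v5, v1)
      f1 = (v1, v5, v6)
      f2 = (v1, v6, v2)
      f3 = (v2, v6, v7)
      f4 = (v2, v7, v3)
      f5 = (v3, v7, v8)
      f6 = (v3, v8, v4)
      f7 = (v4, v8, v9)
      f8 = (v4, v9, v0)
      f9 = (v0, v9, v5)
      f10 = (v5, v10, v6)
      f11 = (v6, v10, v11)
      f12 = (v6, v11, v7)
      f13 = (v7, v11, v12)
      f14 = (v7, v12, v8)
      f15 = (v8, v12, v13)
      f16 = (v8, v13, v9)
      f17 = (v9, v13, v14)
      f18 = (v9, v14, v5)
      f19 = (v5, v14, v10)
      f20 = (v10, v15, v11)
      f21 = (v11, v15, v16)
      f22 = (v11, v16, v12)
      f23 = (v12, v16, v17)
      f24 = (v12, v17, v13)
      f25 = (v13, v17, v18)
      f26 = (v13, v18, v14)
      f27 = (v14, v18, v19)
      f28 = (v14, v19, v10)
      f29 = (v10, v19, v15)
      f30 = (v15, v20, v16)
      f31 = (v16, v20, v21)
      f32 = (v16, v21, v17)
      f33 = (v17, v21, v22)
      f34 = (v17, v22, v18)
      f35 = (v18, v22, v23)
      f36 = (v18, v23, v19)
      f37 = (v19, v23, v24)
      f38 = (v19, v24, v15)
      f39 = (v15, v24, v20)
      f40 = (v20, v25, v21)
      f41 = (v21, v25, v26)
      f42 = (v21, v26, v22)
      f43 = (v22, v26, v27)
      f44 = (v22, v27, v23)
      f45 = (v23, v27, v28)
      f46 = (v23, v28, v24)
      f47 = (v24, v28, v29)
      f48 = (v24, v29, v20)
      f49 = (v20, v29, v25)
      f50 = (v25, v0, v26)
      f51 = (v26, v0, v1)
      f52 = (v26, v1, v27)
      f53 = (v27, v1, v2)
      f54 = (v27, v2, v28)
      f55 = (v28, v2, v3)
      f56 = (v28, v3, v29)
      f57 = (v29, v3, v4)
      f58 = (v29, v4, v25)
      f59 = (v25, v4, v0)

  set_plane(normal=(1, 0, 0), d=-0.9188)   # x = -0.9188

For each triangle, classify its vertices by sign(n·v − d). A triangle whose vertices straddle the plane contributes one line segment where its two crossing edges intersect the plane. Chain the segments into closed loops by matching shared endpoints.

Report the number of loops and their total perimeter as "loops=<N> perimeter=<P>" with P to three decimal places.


loops=2 perimeter=9.378

Straddling triangles (24 of 60):
  (v5,v10,v6) [+-+] → (-0.9188, 1.9312, 0)–(-0.9188, 1.89444, 0.0584222)  len=0.0690
  (v6,v10,v11) [+-+] → (-0.9188, 1.89444, 0.0584222)–(-0.9188, 1.59143, 0.540023)  len=0.5690
  (v5,v14,v10) [++-] → (-0.9188, 1.59143, -0.540023)–(-0.9188, 1.9312, 0)  len=0.6380
  (v10,v15,v11) [--+] → (-0.9188, 1.52913, 0.589533)–(-0.9188, 1.59143, 0.540023)  len=0.0796
  (v11,v15,v16) [+--] → (-0.9188, 1.52913, 0.589533)–(-0.9188, 1.51696, 0.5992)  len=0.0155
  (v11,v16,v12) [+-+] → (-0.9188, 1.51696, 0.5992)–(-0.9188, 0.661885, 0.438741)  len=0.8700
  (v12,v16,v17) [+--] → (-0.9188, 0.661885, 0.438741)–(-0.9188, 0.297065, 0.3703)  len=0.3712
  (v12,v17,v13) [+-+] → (-0.9188, 0.297065, 0.3703)–(-0.9188, 0.297065, 0.137292)  len=0.2330
  (v13,v17,v18) [+--] → (-0.9188, 0.297065, 0.137292)–(-0.9188, 0.297065, -0.3703)  len=0.5076
  (v13,v18,v14) [+-+] → (-0.9188, 0.297065, -0.3703)–(-0.9188, 1.38106, -0.573701)  len=1.1029
  (v14,v18,v19) [+--] → (-0.9188, 1.38106, -0.573701)–(-0.9188, 1.51696, -0.5992)  len=0.1383
  (v14,v19,v10) [+--] → (-0.9188, 1.51696, -0.5992)–(-0.9188, 1.59143, -0.540023)  len=0.0951
  (v16,v20,v21) [--+] → (-0.9188, -1.59143, 0.540023)–(-0.9188, -1.51696, 0.5992)  len=0.0951
  (v16,v21,v17) [-+-] → (-0.9188, -1.51696, 0.5992)–(-0.9188, -1.38106, 0.573701)  len=0.1383
  (v17,v21,v22) [-++] → (-0.9188, -1.38106, 0.573701)–(-0.9188, -0.297065, 0.3703)  len=1.1029
  (v17,v22,v18) [-+-] → (-0.9188, -0.297065, 0.3703)–(-0.9188, -0.297065, -0.137292)  len=0.5076
  (v18,v22,v23) [-++] → (-0.9188, -0.297065, -0.137292)–(-0.9188, -0.297065, -0.3703)  len=0.2330
  (v18,v23,v19) [-+-] → (-0.9188, -0.297065, -0.3703)–(-0.9188, -0.661885, -0.438741)  len=0.3712
  (v19,v23,v24) [-++] → (-0.9188, -0.661885, -0.438741)–(-0.9188, -1.51696, -0.5992)  len=0.8700
  (v19,v24,v15) [-+-] → (-0.9188, -1.51696, -0.5992)–(-0.9188, -1.52913, -0.589533)  len=0.0155
  (v15,v24,v20) [-+-] → (-0.9188, -1.52913, -0.589533)–(-0.9188, -1.59143, -0.540023)  len=0.0796
  (v20,v25,v21) [-++] → (-0.9188, -1.9312, 0)–(-0.9188, -1.59143, 0.540023)  len=0.6380
  (v24,v29,v20) [++-] → (-0.9188, -1.89444, -0.0584222)–(-0.9188, -1.59143, -0.540023)  len=0.5690
  (v20,v29,v25) [-++] → (-0.9188, -1.89444, -0.0584222)–(-0.9188, -1.9312, 0)  len=0.0690

Chained into 2 loop(s):
  loop 1: 12 segments, perimeter = 4.6892
  loop 2: 12 segments, perimeter = 4.6892
Total perimeter = 9.378


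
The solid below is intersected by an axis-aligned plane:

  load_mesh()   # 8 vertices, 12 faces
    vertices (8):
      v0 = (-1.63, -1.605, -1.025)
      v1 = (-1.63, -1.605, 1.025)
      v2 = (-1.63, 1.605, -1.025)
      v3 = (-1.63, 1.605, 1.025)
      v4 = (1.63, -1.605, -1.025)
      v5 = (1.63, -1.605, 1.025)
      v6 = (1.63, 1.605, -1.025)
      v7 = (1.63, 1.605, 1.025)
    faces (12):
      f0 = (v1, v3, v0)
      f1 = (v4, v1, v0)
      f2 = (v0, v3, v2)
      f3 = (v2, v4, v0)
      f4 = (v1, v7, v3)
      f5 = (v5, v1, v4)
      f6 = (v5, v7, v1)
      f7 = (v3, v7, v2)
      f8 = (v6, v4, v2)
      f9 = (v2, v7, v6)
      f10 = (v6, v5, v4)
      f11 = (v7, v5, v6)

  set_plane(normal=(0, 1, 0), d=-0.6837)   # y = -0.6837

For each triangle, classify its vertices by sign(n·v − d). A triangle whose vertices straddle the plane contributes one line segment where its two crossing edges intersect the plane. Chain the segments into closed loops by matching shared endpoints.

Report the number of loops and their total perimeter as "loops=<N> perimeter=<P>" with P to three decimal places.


Straddling triangles (8 of 12):
  (v1,v3,v0) [-+-] → (-1.63, -0.6837, 1.025)–(-1.63, -0.6837, -0.436631)  len=1.4616
  (v0,v3,v2) [-++] → (-1.63, -0.6837, -0.436631)–(-1.63, -0.6837, -1.025)  len=0.5884
  (v2,v4,v0) [+--] → (0.69435, -0.6837, -1.025)–(-1.63, -0.6837, -1.025)  len=2.3243
  (v1,v7,v3) [-++] → (-0.69435, -0.6837, 1.025)–(-1.63, -0.6837, 1.025)  len=0.9357
  (v5,v7,v1) [-+-] → (1.63, -0.6837, 1.025)–(-0.69435, -0.6837, 1.025)  len=2.3243
  (v6,v4,v2) [+-+] → (1.63, -0.6837, -1.025)–(0.69435, -0.6837, -1.025)  len=0.9357
  (v6,v5,v4) [+--] → (1.63, -0.6837, 0.436631)–(1.63, -0.6837, -1.025)  len=1.4616
  (v7,v5,v6) [+-+] → (1.63, -0.6837, 1.025)–(1.63, -0.6837, 0.436631)  len=0.5884

Chained into 1 loop(s):
  loop 1: 8 segments, perimeter = 10.6200
Total perimeter = 10.620

loops=1 perimeter=10.620


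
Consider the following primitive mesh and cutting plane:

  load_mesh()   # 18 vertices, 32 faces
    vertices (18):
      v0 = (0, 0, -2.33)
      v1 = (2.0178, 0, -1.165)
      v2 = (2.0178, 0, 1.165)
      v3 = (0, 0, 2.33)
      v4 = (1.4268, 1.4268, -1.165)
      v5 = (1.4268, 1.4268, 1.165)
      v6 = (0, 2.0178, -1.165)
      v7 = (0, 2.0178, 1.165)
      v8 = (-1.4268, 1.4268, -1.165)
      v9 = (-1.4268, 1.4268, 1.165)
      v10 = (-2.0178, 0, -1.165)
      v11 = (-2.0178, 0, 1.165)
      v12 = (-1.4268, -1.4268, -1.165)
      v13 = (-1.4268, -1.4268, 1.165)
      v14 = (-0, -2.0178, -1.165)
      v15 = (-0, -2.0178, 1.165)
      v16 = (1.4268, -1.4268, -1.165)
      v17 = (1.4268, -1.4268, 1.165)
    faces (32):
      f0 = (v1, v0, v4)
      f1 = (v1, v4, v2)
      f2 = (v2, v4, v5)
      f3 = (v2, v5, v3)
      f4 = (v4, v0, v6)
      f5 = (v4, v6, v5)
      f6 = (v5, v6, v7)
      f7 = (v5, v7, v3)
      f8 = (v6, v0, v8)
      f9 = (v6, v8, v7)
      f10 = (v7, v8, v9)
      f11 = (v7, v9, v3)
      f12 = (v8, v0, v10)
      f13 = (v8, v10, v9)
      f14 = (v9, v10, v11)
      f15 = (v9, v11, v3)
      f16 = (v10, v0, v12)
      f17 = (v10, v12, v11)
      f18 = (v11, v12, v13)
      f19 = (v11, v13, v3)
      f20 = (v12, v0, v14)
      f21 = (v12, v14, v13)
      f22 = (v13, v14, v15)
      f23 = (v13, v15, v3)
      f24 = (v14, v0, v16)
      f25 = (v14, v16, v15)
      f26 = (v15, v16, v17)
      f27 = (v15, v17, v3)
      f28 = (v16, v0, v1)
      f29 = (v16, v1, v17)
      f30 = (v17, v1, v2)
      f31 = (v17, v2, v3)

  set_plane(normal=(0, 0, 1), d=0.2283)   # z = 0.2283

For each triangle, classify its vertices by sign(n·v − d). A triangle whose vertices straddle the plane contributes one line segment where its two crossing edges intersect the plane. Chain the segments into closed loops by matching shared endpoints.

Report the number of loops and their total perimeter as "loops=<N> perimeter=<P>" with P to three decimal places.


Straddling triangles (16 of 32):
  (v1,v4,v2) [--+] → (1.78021, 0.573598, 0.2283)–(2.0178, 0, 0.2283)  len=0.6209
  (v2,v4,v5) [+-+] → (1.78021, 0.573598, 0.2283)–(1.4268, 1.4268, 0.2283)  len=0.9235
  (v4,v6,v5) [--+] → (0.853202, 1.66439, 0.2283)–(1.4268, 1.4268, 0.2283)  len=0.6209
  (v5,v6,v7) [+-+] → (0.853202, 1.66439, 0.2283)–(0, 2.0178, 0.2283)  len=0.9235
  (v6,v8,v7) [--+] → (-0.573598, 1.78021, 0.2283)–(0, 2.0178, 0.2283)  len=0.6209
  (v7,v8,v9) [+-+] → (-0.573598, 1.78021, 0.2283)–(-1.4268, 1.4268, 0.2283)  len=0.9235
  (v8,v10,v9) [--+] → (-1.66439, 0.853202, 0.2283)–(-1.4268, 1.4268, 0.2283)  len=0.6209
  (v9,v10,v11) [+-+] → (-1.66439, 0.853202, 0.2283)–(-2.0178, 0, 0.2283)  len=0.9235
  (v10,v12,v11) [--+] → (-1.78021, -0.573598, 0.2283)–(-2.0178, 0, 0.2283)  len=0.6209
  (v11,v12,v13) [+-+] → (-1.78021, -0.573598, 0.2283)–(-1.4268, -1.4268, 0.2283)  len=0.9235
  (v12,v14,v13) [--+] → (-0.853202, -1.66439, 0.2283)–(-1.4268, -1.4268, 0.2283)  len=0.6209
  (v13,v14,v15) [+-+] → (-0.853202, -1.66439, 0.2283)–(0, -2.0178, 0.2283)  len=0.9235
  (v14,v16,v15) [--+] → (0.573598, -1.78021, 0.2283)–(0, -2.0178, 0.2283)  len=0.6209
  (v15,v16,v17) [+-+] → (0.573598, -1.78021, 0.2283)–(1.4268, -1.4268, 0.2283)  len=0.9235
  (v16,v1,v17) [--+] → (1.66439, -0.853202, 0.2283)–(1.4268, -1.4268, 0.2283)  len=0.6209
  (v17,v1,v2) [+-+] → (1.66439, -0.853202, 0.2283)–(2.0178, 0, 0.2283)  len=0.9235

Chained into 1 loop(s):
  loop 1: 16 segments, perimeter = 12.3549
Total perimeter = 12.355

loops=1 perimeter=12.355


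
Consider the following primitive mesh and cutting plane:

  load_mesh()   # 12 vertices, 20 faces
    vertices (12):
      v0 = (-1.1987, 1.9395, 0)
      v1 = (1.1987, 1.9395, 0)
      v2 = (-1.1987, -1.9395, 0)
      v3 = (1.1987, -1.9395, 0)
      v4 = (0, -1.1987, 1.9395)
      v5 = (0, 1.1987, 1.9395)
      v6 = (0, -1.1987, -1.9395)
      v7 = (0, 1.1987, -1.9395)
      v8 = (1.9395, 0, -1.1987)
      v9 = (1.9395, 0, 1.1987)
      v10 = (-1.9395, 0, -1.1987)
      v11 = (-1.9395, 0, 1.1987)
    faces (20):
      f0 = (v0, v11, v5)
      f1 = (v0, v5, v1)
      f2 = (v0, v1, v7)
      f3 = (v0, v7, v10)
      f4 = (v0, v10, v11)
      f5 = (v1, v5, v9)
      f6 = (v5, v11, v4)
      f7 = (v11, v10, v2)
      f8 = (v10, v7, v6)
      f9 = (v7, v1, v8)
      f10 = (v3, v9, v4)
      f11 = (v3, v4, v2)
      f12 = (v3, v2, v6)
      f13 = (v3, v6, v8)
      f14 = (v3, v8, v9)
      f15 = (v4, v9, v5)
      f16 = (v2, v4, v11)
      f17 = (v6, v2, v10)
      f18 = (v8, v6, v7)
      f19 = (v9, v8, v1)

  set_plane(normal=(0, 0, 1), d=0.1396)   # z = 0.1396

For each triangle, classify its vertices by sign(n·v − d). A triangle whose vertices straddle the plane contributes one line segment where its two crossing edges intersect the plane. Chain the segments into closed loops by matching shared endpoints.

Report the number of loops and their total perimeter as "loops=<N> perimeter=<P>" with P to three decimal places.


loops=1 perimeter=12.763

Straddling triangles (10 of 20):
  (v0,v11,v5) [-++] → (-1.28497, 1.71363, 0.1396)–(-1.11242, 1.88618, 0.1396)  len=0.2440
  (v0,v5,v1) [-+-] → (-1.11242, 1.88618, 0.1396)–(1.11242, 1.88618, 0.1396)  len=2.2248
  (v0,v10,v11) [--+] → (-1.9395, 0, 0.1396)–(-1.28497, 1.71363, 0.1396)  len=1.8344
  (v1,v5,v9) [-++] → (1.11242, 1.88618, 0.1396)–(1.28497, 1.71363, 0.1396)  len=0.2440
  (v11,v10,v2) [+--] → (-1.9395, 0, 0.1396)–(-1.28497, -1.71363, 0.1396)  len=1.8344
  (v3,v9,v4) [-++] → (1.28497, -1.71363, 0.1396)–(1.11242, -1.88618, 0.1396)  len=0.2440
  (v3,v4,v2) [-+-] → (1.11242, -1.88618, 0.1396)–(-1.11242, -1.88618, 0.1396)  len=2.2248
  (v3,v8,v9) [--+] → (1.9395, 0, 0.1396)–(1.28497, -1.71363, 0.1396)  len=1.8344
  (v2,v4,v11) [-++] → (-1.11242, -1.88618, 0.1396)–(-1.28497, -1.71363, 0.1396)  len=0.2440
  (v9,v8,v1) [+--] → (1.9395, 0, 0.1396)–(1.28497, 1.71363, 0.1396)  len=1.8344

Chained into 1 loop(s):
  loop 1: 10 segments, perimeter = 12.7633
Total perimeter = 12.763


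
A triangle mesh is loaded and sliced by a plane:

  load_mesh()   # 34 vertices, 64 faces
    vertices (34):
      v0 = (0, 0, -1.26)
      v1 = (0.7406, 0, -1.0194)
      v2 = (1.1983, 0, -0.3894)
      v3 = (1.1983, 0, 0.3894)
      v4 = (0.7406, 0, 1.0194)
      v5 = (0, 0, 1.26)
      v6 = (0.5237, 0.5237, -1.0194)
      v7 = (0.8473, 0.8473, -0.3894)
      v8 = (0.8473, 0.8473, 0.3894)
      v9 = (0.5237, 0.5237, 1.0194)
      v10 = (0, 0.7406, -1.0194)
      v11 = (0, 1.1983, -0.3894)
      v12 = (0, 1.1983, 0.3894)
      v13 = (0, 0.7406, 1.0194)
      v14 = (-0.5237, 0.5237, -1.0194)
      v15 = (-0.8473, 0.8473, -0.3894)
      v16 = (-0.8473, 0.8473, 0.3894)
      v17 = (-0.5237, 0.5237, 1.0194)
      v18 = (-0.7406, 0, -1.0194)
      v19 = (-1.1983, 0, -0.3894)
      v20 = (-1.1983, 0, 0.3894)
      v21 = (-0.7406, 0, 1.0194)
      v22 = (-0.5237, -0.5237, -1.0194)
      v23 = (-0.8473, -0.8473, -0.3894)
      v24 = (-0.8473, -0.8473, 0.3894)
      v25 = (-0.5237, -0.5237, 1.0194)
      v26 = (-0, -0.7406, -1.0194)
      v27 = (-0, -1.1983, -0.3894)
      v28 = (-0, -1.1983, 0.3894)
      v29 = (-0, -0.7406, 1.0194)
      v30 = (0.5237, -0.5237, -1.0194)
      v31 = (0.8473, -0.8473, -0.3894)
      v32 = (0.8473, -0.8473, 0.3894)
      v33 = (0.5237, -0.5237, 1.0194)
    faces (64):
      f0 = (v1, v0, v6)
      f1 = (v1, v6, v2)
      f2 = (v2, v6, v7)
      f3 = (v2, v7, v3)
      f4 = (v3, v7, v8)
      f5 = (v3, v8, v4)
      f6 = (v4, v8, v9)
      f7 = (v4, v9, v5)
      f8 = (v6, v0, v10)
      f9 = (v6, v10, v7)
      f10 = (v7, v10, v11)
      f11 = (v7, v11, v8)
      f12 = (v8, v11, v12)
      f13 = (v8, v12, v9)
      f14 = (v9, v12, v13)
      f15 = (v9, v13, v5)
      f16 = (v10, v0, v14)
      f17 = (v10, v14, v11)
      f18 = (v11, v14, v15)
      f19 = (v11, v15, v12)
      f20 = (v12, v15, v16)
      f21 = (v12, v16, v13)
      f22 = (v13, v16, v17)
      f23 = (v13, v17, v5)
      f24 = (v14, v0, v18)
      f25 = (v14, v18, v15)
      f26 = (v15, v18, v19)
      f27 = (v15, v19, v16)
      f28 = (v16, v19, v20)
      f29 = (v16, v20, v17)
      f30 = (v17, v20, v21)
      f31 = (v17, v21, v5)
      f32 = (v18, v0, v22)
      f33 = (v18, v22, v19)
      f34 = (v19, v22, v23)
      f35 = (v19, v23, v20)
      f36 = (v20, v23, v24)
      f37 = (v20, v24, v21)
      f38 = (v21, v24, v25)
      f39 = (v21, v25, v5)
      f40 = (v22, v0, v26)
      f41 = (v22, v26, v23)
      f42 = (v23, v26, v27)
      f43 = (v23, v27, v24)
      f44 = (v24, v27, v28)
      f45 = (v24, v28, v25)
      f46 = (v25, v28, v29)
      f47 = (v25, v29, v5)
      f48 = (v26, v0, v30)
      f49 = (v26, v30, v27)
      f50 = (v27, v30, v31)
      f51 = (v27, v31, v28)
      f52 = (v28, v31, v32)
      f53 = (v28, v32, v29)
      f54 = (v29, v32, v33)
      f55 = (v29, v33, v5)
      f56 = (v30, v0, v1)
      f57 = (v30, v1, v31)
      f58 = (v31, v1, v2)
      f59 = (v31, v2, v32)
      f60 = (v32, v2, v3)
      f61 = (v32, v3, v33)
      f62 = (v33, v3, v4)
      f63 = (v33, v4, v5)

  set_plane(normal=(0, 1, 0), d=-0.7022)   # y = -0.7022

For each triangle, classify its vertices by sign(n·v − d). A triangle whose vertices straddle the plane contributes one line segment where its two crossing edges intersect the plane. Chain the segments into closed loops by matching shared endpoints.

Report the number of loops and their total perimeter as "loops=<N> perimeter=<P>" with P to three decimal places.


Straddling triangles (20 of 64):
  (v19,v22,v23) [++-] → (-0.7022, -0.7022, -0.671888)–(-0.907409, -0.7022, -0.3894)  len=0.3492
  (v19,v23,v20) [+-+] → (-0.907409, -0.7022, -0.3894)–(-0.907409, -0.7022, -0.256031)  len=0.1334
  (v20,v23,v24) [+--] → (-0.907409, -0.7022, -0.256031)–(-0.907409, -0.7022, 0.3894)  len=0.6454
  (v20,v24,v21) [+-+] → (-0.907409, -0.7022, 0.3894)–(-0.829028, -0.7022, 0.497287)  len=0.1334
  (v21,v24,v25) [+-+] → (-0.829028, -0.7022, 0.497287)–(-0.7022, -0.7022, 0.671888)  len=0.2158
  (v22,v0,v26) [++-] → (0, -0.7022, -1.03188)–(-0.0927159, -0.7022, -1.0194)  len=0.0936
  (v22,v26,v23) [+--] → (-0.0927159, -0.7022, -1.0194)–(-0.7022, -0.7022, -0.671888)  len=0.7016
  (v24,v28,v25) [--+] → (-0.385128, -0.7022, 0.852701)–(-0.7022, -0.7022, 0.671888)  len=0.3650
  (v25,v28,v29) [+--] → (-0.385128, -0.7022, 0.852701)–(-0.0927159, -0.7022, 1.0194)  len=0.3366
  (v25,v29,v5) [+-+] → (-0.0927159, -0.7022, 1.0194)–(0, -0.7022, 1.03188)  len=0.0936
  (v26,v0,v30) [-++] → (0, -0.7022, -1.03188)–(0.0927159, -0.7022, -1.0194)  len=0.0936
  (v26,v30,v27) [-+-] → (0.0927159, -0.7022, -1.0194)–(0.385128, -0.7022, -0.852701)  len=0.3366
  (v27,v30,v31) [-+-] → (0.385128, -0.7022, -0.852701)–(0.7022, -0.7022, -0.671888)  len=0.3650
  (v29,v32,v33) [--+] → (0.7022, -0.7022, 0.671888)–(0.0927159, -0.7022, 1.0194)  len=0.7016
  (v29,v33,v5) [-++] → (0.0927159, -0.7022, 1.0194)–(0, -0.7022, 1.03188)  len=0.0936
  (v30,v1,v31) [++-] → (0.829028, -0.7022, -0.497287)–(0.7022, -0.7022, -0.671888)  len=0.2158
  (v31,v1,v2) [-++] → (0.829028, -0.7022, -0.497287)–(0.907409, -0.7022, -0.3894)  len=0.1334
  (v31,v2,v32) [-+-] → (0.907409, -0.7022, -0.3894)–(0.907409, -0.7022, 0.256031)  len=0.6454
  (v32,v2,v3) [-++] → (0.907409, -0.7022, 0.256031)–(0.907409, -0.7022, 0.3894)  len=0.1334
  (v32,v3,v33) [-++] → (0.907409, -0.7022, 0.3894)–(0.7022, -0.7022, 0.671888)  len=0.3492

Chained into 1 loop(s):
  loop 1: 20 segments, perimeter = 6.1348
Total perimeter = 6.135

loops=1 perimeter=6.135


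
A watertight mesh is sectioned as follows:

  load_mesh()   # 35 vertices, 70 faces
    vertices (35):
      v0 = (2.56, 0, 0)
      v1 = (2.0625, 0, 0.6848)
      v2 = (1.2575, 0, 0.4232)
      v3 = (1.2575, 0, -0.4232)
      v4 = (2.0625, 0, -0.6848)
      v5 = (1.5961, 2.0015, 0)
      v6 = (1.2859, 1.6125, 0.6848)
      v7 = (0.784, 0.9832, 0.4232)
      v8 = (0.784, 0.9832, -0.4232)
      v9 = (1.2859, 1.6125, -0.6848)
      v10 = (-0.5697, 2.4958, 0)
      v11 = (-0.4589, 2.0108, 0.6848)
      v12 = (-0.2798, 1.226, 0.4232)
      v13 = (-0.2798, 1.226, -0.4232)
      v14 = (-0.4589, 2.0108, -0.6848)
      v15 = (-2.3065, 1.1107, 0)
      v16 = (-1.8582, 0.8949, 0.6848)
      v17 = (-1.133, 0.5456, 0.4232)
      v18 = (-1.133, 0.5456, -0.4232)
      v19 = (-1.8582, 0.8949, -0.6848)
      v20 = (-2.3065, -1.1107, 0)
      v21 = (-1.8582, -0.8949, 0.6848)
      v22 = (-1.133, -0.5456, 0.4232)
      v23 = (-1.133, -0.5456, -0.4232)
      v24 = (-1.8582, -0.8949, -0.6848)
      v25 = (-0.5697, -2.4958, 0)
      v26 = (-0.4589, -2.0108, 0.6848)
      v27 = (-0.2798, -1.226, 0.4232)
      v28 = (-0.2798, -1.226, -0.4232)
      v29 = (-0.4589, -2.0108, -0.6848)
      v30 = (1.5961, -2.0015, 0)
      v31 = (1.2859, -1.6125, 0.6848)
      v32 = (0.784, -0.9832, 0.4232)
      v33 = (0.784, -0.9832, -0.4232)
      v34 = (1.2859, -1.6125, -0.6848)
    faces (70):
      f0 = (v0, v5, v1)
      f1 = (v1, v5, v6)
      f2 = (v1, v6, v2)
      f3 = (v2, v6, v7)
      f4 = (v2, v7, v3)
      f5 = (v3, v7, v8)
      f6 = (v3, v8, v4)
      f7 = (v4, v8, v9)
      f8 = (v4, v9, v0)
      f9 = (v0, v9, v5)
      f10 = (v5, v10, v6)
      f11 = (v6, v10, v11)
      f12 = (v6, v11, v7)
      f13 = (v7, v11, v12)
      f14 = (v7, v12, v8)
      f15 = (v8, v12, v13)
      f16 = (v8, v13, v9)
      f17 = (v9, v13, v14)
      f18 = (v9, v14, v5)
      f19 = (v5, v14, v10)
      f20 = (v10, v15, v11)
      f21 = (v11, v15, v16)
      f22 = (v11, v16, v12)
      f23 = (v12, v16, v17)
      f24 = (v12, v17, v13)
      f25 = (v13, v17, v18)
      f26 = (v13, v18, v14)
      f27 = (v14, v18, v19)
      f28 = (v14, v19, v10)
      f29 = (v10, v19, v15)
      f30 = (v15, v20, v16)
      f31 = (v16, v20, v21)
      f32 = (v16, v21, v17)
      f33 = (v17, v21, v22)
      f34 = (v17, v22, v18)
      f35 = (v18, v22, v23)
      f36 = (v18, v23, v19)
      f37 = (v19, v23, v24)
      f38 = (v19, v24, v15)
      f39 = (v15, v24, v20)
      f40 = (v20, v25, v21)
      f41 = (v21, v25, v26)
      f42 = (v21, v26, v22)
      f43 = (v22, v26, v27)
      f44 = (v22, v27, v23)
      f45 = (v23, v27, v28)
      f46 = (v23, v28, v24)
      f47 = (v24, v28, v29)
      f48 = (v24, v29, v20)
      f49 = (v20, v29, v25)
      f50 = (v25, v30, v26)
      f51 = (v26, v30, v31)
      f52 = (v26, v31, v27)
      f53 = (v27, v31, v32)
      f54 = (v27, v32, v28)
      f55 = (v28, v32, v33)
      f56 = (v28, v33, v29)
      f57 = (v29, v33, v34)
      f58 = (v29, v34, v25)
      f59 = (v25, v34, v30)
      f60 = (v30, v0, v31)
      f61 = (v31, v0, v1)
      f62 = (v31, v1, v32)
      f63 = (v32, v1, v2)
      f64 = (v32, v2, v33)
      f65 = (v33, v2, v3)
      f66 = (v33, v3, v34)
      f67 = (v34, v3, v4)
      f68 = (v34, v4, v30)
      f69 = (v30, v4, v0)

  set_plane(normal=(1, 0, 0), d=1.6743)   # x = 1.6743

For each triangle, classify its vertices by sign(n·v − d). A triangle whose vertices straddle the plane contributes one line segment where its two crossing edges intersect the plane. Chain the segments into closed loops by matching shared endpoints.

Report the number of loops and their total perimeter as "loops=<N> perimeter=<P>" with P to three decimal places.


loops=1 perimeter=8.221

Straddling triangles (14 of 70):
  (v0,v5,v1) [+-+] → (1.6743, 1.83912, 0)–(1.6743, 1.66591, 0.114819)  len=0.2078
  (v1,v5,v6) [+--] → (1.6743, 1.66591, 0.114819)–(1.6743, 0.806042, 0.6848)  len=1.0316
  (v1,v6,v2) [+--] → (1.6743, 0.806042, 0.6848)–(1.6743, 0, 0.558647)  len=0.8159
  (v3,v8,v4) [--+] → (1.6743, 0.298536, -0.605369)–(1.6743, 0, -0.558647)  len=0.3022
  (v4,v8,v9) [+--] → (1.6743, 0.298536, -0.605369)–(1.6743, 0.806042, -0.6848)  len=0.5137
  (v4,v9,v0) [+-+] → (1.6743, 0.806042, -0.6848)–(1.6743, 1.12094, -0.476044)  len=0.3778
  (v0,v9,v5) [+--] → (1.6743, 1.12094, -0.476044)–(1.6743, 1.83912, 0)  len=0.8616
  (v30,v0,v31) [-+-] → (1.6743, -1.83912, 0)–(1.6743, -1.12094, 0.476044)  len=0.8616
  (v31,v0,v1) [-++] → (1.6743, -1.12094, 0.476044)–(1.6743, -0.806042, 0.6848)  len=0.3778
  (v31,v1,v32) [-+-] → (1.6743, -0.806042, 0.6848)–(1.6743, -0.298536, 0.605369)  len=0.5137
  (v32,v1,v2) [-+-] → (1.6743, -0.298536, 0.605369)–(1.6743, 0, 0.558647)  len=0.3022
  (v34,v3,v4) [--+] → (1.6743, 0, -0.558647)–(1.6743, -0.806042, -0.6848)  len=0.8159
  (v34,v4,v30) [-+-] → (1.6743, -0.806042, -0.6848)–(1.6743, -1.66591, -0.114819)  len=1.0316
  (v30,v4,v0) [-++] → (1.6743, -1.66591, -0.114819)–(1.6743, -1.83912, 0)  len=0.2078

Chained into 1 loop(s):
  loop 1: 14 segments, perimeter = 8.2212
Total perimeter = 8.221


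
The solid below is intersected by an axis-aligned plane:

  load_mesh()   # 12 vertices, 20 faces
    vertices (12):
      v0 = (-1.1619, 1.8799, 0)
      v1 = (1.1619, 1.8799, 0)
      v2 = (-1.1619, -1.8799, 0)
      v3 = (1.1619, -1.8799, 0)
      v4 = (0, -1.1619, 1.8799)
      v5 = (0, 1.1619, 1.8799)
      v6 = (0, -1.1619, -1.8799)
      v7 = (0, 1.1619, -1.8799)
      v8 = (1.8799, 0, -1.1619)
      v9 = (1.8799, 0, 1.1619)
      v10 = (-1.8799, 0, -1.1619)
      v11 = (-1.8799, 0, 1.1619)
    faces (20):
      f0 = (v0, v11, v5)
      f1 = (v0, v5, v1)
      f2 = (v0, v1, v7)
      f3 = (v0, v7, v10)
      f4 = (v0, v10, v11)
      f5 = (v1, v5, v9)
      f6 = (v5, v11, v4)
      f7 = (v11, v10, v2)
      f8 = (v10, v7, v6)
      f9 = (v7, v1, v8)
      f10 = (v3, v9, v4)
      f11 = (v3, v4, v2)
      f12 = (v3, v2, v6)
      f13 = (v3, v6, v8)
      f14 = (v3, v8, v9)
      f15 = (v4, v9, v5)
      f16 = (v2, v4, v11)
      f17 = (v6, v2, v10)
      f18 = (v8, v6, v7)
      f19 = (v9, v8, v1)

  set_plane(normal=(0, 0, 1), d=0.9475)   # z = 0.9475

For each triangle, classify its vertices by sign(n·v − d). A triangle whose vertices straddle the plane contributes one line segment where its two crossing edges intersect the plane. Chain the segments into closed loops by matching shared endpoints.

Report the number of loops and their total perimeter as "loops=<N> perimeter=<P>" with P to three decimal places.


Straddling triangles (10 of 20):
  (v0,v11,v5) [-++] → (-1.74741, 0.346889, 0.9475)–(-0.576284, 1.51802, 0.9475)  len=1.6562
  (v0,v5,v1) [-+-] → (-0.576284, 1.51802, 0.9475)–(0.576284, 1.51802, 0.9475)  len=1.1526
  (v0,v10,v11) [--+] → (-1.8799, 0, 0.9475)–(-1.74741, 0.346889, 0.9475)  len=0.3713
  (v1,v5,v9) [-++] → (0.576284, 1.51802, 0.9475)–(1.74741, 0.346889, 0.9475)  len=1.6562
  (v11,v10,v2) [+--] → (-1.8799, 0, 0.9475)–(-1.74741, -0.346889, 0.9475)  len=0.3713
  (v3,v9,v4) [-++] → (1.74741, -0.346889, 0.9475)–(0.576284, -1.51802, 0.9475)  len=1.6562
  (v3,v4,v2) [-+-] → (0.576284, -1.51802, 0.9475)–(-0.576284, -1.51802, 0.9475)  len=1.1526
  (v3,v8,v9) [--+] → (1.8799, 0, 0.9475)–(1.74741, -0.346889, 0.9475)  len=0.3713
  (v2,v4,v11) [-++] → (-0.576284, -1.51802, 0.9475)–(-1.74741, -0.346889, 0.9475)  len=1.6562
  (v9,v8,v1) [+--] → (1.8799, 0, 0.9475)–(1.74741, 0.346889, 0.9475)  len=0.3713

Chained into 1 loop(s):
  loop 1: 10 segments, perimeter = 10.4153
Total perimeter = 10.415

loops=1 perimeter=10.415


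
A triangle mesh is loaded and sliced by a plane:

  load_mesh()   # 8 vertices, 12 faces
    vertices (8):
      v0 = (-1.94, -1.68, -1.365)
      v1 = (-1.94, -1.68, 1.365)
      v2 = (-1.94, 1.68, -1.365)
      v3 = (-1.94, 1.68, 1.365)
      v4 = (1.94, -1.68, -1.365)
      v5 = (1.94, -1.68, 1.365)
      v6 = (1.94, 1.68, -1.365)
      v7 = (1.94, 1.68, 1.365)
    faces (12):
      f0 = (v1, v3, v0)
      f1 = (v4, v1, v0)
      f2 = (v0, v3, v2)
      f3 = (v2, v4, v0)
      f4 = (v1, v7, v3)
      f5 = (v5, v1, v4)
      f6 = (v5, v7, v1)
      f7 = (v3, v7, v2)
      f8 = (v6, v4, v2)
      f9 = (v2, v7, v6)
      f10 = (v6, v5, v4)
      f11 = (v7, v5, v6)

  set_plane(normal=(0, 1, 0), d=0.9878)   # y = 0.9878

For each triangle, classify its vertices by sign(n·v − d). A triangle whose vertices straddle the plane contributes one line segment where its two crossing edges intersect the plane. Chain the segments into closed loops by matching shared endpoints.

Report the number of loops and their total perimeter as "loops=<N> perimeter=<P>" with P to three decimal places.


Straddling triangles (8 of 12):
  (v1,v3,v0) [-+-] → (-1.94, 0.9878, 1.365)–(-1.94, 0.9878, 0.802587)  len=0.5624
  (v0,v3,v2) [-++] → (-1.94, 0.9878, 0.802588)–(-1.94, 0.9878, -1.365)  len=2.1676
  (v2,v4,v0) [+--] → (-1.14067, 0.9878, -1.365)–(-1.94, 0.9878, -1.365)  len=0.7993
  (v1,v7,v3) [-++] → (1.14067, 0.9878, 1.365)–(-1.94, 0.9878, 1.365)  len=3.0807
  (v5,v7,v1) [-+-] → (1.94, 0.9878, 1.365)–(1.14067, 0.9878, 1.365)  len=0.7993
  (v6,v4,v2) [+-+] → (1.94, 0.9878, -1.365)–(-1.14067, 0.9878, -1.365)  len=3.0807
  (v6,v5,v4) [+--] → (1.94, 0.9878, -0.802587)–(1.94, 0.9878, -1.365)  len=0.5624
  (v7,v5,v6) [+-+] → (1.94, 0.9878, 1.365)–(1.94, 0.9878, -0.802588)  len=2.1676

Chained into 1 loop(s):
  loop 1: 8 segments, perimeter = 13.2200
Total perimeter = 13.220

loops=1 perimeter=13.220


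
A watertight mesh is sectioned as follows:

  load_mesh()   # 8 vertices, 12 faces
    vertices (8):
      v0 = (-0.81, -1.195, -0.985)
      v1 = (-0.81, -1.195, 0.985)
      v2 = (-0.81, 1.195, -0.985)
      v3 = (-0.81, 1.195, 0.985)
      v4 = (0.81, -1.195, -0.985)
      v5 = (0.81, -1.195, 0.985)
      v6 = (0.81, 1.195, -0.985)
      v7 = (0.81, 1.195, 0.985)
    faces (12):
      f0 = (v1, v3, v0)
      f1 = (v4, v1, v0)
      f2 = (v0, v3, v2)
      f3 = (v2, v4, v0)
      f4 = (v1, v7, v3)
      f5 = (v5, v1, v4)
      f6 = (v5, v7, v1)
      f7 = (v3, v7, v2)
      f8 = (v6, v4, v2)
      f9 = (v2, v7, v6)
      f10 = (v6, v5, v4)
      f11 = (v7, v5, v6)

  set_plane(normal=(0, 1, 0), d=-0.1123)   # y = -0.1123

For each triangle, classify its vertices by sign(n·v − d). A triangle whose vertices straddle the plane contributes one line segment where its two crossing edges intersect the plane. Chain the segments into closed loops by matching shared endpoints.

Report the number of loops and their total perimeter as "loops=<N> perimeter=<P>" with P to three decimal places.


loops=1 perimeter=7.180

Straddling triangles (8 of 12):
  (v1,v3,v0) [-+-] → (-0.81, -0.1123, 0.985)–(-0.81, -0.1123, -0.0925653)  len=1.0776
  (v0,v3,v2) [-++] → (-0.81, -0.1123, -0.0925653)–(-0.81, -0.1123, -0.985)  len=0.8924
  (v2,v4,v0) [+--] → (0.0761197, -0.1123, -0.985)–(-0.81, -0.1123, -0.985)  len=0.8861
  (v1,v7,v3) [-++] → (-0.0761197, -0.1123, 0.985)–(-0.81, -0.1123, 0.985)  len=0.7339
  (v5,v7,v1) [-+-] → (0.81, -0.1123, 0.985)–(-0.0761197, -0.1123, 0.985)  len=0.8861
  (v6,v4,v2) [+-+] → (0.81, -0.1123, -0.985)–(0.0761197, -0.1123, -0.985)  len=0.7339
  (v6,v5,v4) [+--] → (0.81, -0.1123, 0.0925653)–(0.81, -0.1123, -0.985)  len=1.0776
  (v7,v5,v6) [+-+] → (0.81, -0.1123, 0.985)–(0.81, -0.1123, 0.0925653)  len=0.8924

Chained into 1 loop(s):
  loop 1: 8 segments, perimeter = 7.1800
Total perimeter = 7.180


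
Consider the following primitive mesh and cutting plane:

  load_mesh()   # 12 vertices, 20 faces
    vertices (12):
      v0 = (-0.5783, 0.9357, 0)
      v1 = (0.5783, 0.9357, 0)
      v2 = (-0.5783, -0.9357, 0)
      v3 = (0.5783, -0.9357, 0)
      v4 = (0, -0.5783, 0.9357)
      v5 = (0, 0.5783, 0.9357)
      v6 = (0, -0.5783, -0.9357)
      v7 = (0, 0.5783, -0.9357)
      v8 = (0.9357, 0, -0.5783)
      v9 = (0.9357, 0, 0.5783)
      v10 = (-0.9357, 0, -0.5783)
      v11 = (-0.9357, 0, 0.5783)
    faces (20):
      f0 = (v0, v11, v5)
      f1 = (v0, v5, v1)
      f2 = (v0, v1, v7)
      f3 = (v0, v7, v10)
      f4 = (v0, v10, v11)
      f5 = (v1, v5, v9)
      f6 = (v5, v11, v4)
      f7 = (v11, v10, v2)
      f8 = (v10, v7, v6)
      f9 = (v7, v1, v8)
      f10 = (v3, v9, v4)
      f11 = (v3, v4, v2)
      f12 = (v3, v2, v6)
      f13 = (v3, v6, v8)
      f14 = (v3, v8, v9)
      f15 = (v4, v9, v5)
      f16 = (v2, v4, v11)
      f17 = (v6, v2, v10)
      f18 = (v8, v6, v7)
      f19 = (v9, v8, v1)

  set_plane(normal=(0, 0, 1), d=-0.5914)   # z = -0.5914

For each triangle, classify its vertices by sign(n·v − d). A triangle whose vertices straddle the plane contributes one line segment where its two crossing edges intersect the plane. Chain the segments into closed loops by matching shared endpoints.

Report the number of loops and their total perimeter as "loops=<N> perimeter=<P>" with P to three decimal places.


Straddling triangles (8 of 20):
  (v0,v1,v7) [++-] → (0.212791, 0.709809, -0.5914)–(-0.212791, 0.709809, -0.5914)  len=0.4256
  (v0,v7,v10) [+-+] → (-0.212791, 0.709809, -0.5914)–(-0.901403, 0.0211968, -0.5914)  len=0.9738
  (v10,v7,v6) [+--] → (-0.901403, 0.0211968, -0.5914)–(-0.901403, -0.0211968, -0.5914)  len=0.0424
  (v7,v1,v8) [-++] → (0.212791, 0.709809, -0.5914)–(0.901403, 0.0211968, -0.5914)  len=0.9738
  (v3,v2,v6) [++-] → (-0.212791, -0.709809, -0.5914)–(0.212791, -0.709809, -0.5914)  len=0.4256
  (v3,v6,v8) [+-+] → (0.212791, -0.709809, -0.5914)–(0.901403, -0.0211968, -0.5914)  len=0.9738
  (v6,v2,v10) [-++] → (-0.212791, -0.709809, -0.5914)–(-0.901403, -0.0211968, -0.5914)  len=0.9738
  (v8,v6,v7) [+--] → (0.901403, -0.0211968, -0.5914)–(0.901403, 0.0211968, -0.5914)  len=0.0424

Chained into 1 loop(s):
  loop 1: 8 segments, perimeter = 4.8313
Total perimeter = 4.831

loops=1 perimeter=4.831


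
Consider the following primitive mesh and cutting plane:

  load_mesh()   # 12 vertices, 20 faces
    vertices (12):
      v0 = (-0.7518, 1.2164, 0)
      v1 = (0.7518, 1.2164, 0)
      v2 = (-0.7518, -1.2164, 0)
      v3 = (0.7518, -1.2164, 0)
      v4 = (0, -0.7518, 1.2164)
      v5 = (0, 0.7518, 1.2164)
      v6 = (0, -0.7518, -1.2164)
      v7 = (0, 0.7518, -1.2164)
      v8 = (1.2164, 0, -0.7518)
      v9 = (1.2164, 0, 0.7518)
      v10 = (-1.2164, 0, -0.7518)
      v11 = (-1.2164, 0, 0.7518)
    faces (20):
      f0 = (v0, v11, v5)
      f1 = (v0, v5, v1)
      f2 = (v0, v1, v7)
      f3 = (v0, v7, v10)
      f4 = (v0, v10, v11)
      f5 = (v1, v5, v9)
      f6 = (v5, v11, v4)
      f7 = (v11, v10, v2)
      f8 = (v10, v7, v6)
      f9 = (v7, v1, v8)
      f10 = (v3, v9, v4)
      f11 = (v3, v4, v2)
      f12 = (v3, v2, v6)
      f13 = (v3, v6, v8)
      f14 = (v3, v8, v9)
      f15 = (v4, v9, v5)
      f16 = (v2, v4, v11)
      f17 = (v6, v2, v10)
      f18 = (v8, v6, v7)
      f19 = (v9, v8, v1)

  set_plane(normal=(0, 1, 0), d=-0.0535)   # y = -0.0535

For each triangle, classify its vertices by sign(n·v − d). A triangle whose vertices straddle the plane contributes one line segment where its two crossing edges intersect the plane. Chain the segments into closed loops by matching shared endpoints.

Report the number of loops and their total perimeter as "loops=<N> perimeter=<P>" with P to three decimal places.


Straddling triangles (10 of 20):
  (v5,v11,v4) [++-] → (-1.12984, -0.0535, 0.784862)–(0, -0.0535, 1.2164)  len=1.2094
  (v11,v10,v2) [++-] → (-1.19597, -0.0535, -0.718734)–(-1.19597, -0.0535, 0.718734)  len=1.4375
  (v10,v7,v6) [++-] → (0, -0.0535, -1.2164)–(-1.12984, -0.0535, -0.784862)  len=1.2094
  (v3,v9,v4) [-+-] → (1.19597, -0.0535, 0.718734)–(1.12984, -0.0535, 0.784862)  len=0.0935
  (v3,v6,v8) [--+] → (1.12984, -0.0535, -0.784862)–(1.19597, -0.0535, -0.718734)  len=0.0935
  (v3,v8,v9) [-++] → (1.19597, -0.0535, -0.718734)–(1.19597, -0.0535, 0.718734)  len=1.4375
  (v4,v9,v5) [-++] → (1.12984, -0.0535, 0.784862)–(0, -0.0535, 1.2164)  len=1.2094
  (v2,v4,v11) [--+] → (-1.12984, -0.0535, 0.784862)–(-1.19597, -0.0535, 0.718734)  len=0.0935
  (v6,v2,v10) [--+] → (-1.19597, -0.0535, -0.718734)–(-1.12984, -0.0535, -0.784862)  len=0.0935
  (v8,v6,v7) [+-+] → (1.12984, -0.0535, -0.784862)–(0, -0.0535, -1.2164)  len=1.2094

Chained into 1 loop(s):
  loop 1: 10 segments, perimeter = 8.0868
Total perimeter = 8.087

loops=1 perimeter=8.087


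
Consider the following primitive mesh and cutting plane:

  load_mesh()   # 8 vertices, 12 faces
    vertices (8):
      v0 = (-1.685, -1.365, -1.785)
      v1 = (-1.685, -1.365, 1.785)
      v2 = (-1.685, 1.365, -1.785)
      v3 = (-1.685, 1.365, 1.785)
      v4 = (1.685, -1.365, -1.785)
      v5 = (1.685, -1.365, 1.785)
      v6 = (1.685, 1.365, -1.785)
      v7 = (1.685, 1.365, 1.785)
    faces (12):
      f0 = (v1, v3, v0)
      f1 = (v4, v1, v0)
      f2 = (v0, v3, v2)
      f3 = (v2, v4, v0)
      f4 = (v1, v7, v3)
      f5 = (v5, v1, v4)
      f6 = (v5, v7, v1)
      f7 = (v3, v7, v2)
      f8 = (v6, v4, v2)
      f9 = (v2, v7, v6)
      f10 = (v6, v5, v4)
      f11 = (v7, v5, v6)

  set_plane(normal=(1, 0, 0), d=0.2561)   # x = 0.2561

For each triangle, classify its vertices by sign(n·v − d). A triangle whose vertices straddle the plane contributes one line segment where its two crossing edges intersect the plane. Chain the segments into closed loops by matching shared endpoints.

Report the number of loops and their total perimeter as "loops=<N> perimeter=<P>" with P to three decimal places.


Straddling triangles (8 of 12):
  (v4,v1,v0) [+--] → (0.2561, -1.365, -0.271299)–(0.2561, -1.365, -1.785)  len=1.5137
  (v2,v4,v0) [-+-] → (0.2561, -0.207464, -1.785)–(0.2561, -1.365, -1.785)  len=1.1575
  (v1,v7,v3) [-+-] → (0.2561, 0.207464, 1.785)–(0.2561, 1.365, 1.785)  len=1.1575
  (v5,v1,v4) [+-+] → (0.2561, -1.365, 1.785)–(0.2561, -1.365, -0.271299)  len=2.0563
  (v5,v7,v1) [++-] → (0.2561, 0.207464, 1.785)–(0.2561, -1.365, 1.785)  len=1.5725
  (v3,v7,v2) [-+-] → (0.2561, 1.365, 1.785)–(0.2561, 1.365, 0.271299)  len=1.5137
  (v6,v4,v2) [++-] → (0.2561, -0.207464, -1.785)–(0.2561, 1.365, -1.785)  len=1.5725
  (v2,v7,v6) [-++] → (0.2561, 1.365, 0.271299)–(0.2561, 1.365, -1.785)  len=2.0563

Chained into 1 loop(s):
  loop 1: 8 segments, perimeter = 12.6000
Total perimeter = 12.600

loops=1 perimeter=12.600
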